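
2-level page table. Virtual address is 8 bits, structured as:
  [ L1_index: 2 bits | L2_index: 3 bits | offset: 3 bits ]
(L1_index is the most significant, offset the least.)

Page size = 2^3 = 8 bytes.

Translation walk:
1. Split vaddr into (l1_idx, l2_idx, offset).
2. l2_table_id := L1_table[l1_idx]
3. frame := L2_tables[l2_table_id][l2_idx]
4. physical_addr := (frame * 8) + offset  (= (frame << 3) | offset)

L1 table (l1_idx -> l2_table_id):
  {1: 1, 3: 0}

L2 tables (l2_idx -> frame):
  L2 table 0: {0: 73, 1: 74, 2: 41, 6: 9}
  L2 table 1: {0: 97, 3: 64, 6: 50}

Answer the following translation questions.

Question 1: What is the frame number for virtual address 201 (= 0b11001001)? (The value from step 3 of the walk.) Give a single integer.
vaddr = 201: l1_idx=3, l2_idx=1
L1[3] = 0; L2[0][1] = 74

Answer: 74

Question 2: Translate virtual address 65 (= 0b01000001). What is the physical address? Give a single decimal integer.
Answer: 777

Derivation:
vaddr = 65 = 0b01000001
Split: l1_idx=1, l2_idx=0, offset=1
L1[1] = 1
L2[1][0] = 97
paddr = 97 * 8 + 1 = 777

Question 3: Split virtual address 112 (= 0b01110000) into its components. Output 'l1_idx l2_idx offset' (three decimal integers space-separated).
vaddr = 112 = 0b01110000
  top 2 bits -> l1_idx = 1
  next 3 bits -> l2_idx = 6
  bottom 3 bits -> offset = 0

Answer: 1 6 0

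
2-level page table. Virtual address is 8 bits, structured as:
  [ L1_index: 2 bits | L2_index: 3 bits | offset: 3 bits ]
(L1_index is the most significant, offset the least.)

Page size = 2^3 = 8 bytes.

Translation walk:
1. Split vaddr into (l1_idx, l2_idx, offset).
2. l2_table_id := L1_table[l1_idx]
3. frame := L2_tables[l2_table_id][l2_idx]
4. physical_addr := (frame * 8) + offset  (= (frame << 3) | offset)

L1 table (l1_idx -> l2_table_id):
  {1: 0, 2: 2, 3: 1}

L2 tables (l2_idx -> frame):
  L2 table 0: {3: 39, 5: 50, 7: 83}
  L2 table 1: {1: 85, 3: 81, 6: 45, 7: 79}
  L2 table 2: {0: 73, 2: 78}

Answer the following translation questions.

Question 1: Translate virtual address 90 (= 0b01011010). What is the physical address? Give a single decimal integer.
vaddr = 90 = 0b01011010
Split: l1_idx=1, l2_idx=3, offset=2
L1[1] = 0
L2[0][3] = 39
paddr = 39 * 8 + 2 = 314

Answer: 314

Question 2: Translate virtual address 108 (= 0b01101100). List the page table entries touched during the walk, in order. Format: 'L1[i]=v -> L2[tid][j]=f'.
Answer: L1[1]=0 -> L2[0][5]=50

Derivation:
vaddr = 108 = 0b01101100
Split: l1_idx=1, l2_idx=5, offset=4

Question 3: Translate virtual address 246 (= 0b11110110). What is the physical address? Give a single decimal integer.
Answer: 366

Derivation:
vaddr = 246 = 0b11110110
Split: l1_idx=3, l2_idx=6, offset=6
L1[3] = 1
L2[1][6] = 45
paddr = 45 * 8 + 6 = 366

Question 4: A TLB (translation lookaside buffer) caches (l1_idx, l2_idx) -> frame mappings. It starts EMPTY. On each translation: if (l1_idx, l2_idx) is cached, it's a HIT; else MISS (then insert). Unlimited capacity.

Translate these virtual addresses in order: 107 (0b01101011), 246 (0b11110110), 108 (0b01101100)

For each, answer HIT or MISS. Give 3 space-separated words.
vaddr=107: (1,5) not in TLB -> MISS, insert
vaddr=246: (3,6) not in TLB -> MISS, insert
vaddr=108: (1,5) in TLB -> HIT

Answer: MISS MISS HIT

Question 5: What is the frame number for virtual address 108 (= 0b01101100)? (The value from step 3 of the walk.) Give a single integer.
vaddr = 108: l1_idx=1, l2_idx=5
L1[1] = 0; L2[0][5] = 50

Answer: 50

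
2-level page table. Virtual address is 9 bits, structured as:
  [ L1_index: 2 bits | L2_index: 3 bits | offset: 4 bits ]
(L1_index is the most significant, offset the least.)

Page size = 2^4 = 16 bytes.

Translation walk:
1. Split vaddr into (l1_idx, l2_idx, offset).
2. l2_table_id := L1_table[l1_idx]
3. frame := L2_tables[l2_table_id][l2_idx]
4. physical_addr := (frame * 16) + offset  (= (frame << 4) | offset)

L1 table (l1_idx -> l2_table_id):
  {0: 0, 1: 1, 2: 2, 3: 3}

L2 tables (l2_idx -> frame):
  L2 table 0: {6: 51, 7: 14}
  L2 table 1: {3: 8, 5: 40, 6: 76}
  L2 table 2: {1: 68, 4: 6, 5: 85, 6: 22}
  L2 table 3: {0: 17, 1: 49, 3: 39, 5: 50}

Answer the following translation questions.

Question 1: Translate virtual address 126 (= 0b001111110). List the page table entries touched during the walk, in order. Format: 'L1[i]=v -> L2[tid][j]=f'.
Answer: L1[0]=0 -> L2[0][7]=14

Derivation:
vaddr = 126 = 0b001111110
Split: l1_idx=0, l2_idx=7, offset=14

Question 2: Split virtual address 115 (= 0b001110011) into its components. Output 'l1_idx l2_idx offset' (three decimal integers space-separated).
vaddr = 115 = 0b001110011
  top 2 bits -> l1_idx = 0
  next 3 bits -> l2_idx = 7
  bottom 4 bits -> offset = 3

Answer: 0 7 3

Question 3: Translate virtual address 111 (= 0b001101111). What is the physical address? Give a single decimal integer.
Answer: 831

Derivation:
vaddr = 111 = 0b001101111
Split: l1_idx=0, l2_idx=6, offset=15
L1[0] = 0
L2[0][6] = 51
paddr = 51 * 16 + 15 = 831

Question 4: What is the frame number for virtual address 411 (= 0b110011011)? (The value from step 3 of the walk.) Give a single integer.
Answer: 49

Derivation:
vaddr = 411: l1_idx=3, l2_idx=1
L1[3] = 3; L2[3][1] = 49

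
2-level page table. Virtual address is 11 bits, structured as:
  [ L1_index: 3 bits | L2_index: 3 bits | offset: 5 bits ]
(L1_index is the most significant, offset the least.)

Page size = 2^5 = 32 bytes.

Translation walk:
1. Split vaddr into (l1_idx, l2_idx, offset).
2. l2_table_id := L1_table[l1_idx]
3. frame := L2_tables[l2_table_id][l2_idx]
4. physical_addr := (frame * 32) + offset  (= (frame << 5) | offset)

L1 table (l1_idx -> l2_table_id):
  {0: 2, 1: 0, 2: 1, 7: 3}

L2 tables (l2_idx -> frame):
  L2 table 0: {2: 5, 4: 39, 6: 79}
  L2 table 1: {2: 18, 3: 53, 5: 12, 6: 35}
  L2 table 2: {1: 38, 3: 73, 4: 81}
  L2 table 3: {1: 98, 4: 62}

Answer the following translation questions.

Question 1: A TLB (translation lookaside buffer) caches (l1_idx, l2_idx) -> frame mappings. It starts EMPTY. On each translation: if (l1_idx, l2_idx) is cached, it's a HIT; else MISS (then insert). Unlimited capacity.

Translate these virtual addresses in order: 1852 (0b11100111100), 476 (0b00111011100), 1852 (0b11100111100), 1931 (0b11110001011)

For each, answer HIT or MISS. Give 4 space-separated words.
Answer: MISS MISS HIT MISS

Derivation:
vaddr=1852: (7,1) not in TLB -> MISS, insert
vaddr=476: (1,6) not in TLB -> MISS, insert
vaddr=1852: (7,1) in TLB -> HIT
vaddr=1931: (7,4) not in TLB -> MISS, insert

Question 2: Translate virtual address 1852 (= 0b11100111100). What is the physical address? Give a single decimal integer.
Answer: 3164

Derivation:
vaddr = 1852 = 0b11100111100
Split: l1_idx=7, l2_idx=1, offset=28
L1[7] = 3
L2[3][1] = 98
paddr = 98 * 32 + 28 = 3164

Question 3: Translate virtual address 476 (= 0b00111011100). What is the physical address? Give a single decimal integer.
Answer: 2556

Derivation:
vaddr = 476 = 0b00111011100
Split: l1_idx=1, l2_idx=6, offset=28
L1[1] = 0
L2[0][6] = 79
paddr = 79 * 32 + 28 = 2556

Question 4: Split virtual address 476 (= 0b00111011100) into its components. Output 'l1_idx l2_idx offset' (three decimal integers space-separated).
vaddr = 476 = 0b00111011100
  top 3 bits -> l1_idx = 1
  next 3 bits -> l2_idx = 6
  bottom 5 bits -> offset = 28

Answer: 1 6 28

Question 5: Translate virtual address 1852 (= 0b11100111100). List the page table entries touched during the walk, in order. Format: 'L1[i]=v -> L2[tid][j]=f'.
Answer: L1[7]=3 -> L2[3][1]=98

Derivation:
vaddr = 1852 = 0b11100111100
Split: l1_idx=7, l2_idx=1, offset=28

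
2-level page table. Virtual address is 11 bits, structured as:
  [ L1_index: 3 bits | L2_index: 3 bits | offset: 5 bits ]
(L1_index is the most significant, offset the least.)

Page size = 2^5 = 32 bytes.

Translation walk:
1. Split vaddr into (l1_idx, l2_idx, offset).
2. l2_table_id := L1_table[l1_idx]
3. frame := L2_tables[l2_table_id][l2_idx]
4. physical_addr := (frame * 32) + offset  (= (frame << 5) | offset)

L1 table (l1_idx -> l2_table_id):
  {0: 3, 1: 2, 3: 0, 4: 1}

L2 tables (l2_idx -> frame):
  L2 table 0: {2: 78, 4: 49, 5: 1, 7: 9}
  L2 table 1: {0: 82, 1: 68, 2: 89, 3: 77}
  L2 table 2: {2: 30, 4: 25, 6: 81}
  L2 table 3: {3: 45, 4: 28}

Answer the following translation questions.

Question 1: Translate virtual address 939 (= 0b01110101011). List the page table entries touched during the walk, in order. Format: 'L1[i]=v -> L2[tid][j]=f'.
vaddr = 939 = 0b01110101011
Split: l1_idx=3, l2_idx=5, offset=11

Answer: L1[3]=0 -> L2[0][5]=1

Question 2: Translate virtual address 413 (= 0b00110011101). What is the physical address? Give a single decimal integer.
vaddr = 413 = 0b00110011101
Split: l1_idx=1, l2_idx=4, offset=29
L1[1] = 2
L2[2][4] = 25
paddr = 25 * 32 + 29 = 829

Answer: 829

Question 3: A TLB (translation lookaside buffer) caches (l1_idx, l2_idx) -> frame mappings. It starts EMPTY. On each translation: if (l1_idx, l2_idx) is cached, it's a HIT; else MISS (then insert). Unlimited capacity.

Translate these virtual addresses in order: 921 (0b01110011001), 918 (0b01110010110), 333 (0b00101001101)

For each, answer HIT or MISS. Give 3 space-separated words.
vaddr=921: (3,4) not in TLB -> MISS, insert
vaddr=918: (3,4) in TLB -> HIT
vaddr=333: (1,2) not in TLB -> MISS, insert

Answer: MISS HIT MISS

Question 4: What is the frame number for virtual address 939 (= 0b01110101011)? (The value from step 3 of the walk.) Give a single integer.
vaddr = 939: l1_idx=3, l2_idx=5
L1[3] = 0; L2[0][5] = 1

Answer: 1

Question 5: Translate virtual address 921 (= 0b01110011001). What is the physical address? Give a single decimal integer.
Answer: 1593

Derivation:
vaddr = 921 = 0b01110011001
Split: l1_idx=3, l2_idx=4, offset=25
L1[3] = 0
L2[0][4] = 49
paddr = 49 * 32 + 25 = 1593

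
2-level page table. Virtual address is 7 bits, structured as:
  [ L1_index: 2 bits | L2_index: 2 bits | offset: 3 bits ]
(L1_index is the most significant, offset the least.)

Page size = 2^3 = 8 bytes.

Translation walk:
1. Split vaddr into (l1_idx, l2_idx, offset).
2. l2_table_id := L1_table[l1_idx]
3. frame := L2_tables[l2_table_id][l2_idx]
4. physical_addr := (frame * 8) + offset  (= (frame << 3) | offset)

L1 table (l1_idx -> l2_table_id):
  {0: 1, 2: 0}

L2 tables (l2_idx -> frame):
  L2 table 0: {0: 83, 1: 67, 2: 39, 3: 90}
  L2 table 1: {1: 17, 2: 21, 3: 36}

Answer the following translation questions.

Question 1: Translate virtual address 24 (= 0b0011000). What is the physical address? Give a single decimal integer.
Answer: 288

Derivation:
vaddr = 24 = 0b0011000
Split: l1_idx=0, l2_idx=3, offset=0
L1[0] = 1
L2[1][3] = 36
paddr = 36 * 8 + 0 = 288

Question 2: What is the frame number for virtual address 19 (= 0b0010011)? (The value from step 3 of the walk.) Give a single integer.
vaddr = 19: l1_idx=0, l2_idx=2
L1[0] = 1; L2[1][2] = 21

Answer: 21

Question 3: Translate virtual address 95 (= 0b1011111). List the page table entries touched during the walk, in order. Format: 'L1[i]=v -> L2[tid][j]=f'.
Answer: L1[2]=0 -> L2[0][3]=90

Derivation:
vaddr = 95 = 0b1011111
Split: l1_idx=2, l2_idx=3, offset=7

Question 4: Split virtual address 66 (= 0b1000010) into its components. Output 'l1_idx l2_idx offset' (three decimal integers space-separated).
Answer: 2 0 2

Derivation:
vaddr = 66 = 0b1000010
  top 2 bits -> l1_idx = 2
  next 2 bits -> l2_idx = 0
  bottom 3 bits -> offset = 2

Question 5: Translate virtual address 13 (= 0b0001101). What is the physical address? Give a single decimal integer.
vaddr = 13 = 0b0001101
Split: l1_idx=0, l2_idx=1, offset=5
L1[0] = 1
L2[1][1] = 17
paddr = 17 * 8 + 5 = 141

Answer: 141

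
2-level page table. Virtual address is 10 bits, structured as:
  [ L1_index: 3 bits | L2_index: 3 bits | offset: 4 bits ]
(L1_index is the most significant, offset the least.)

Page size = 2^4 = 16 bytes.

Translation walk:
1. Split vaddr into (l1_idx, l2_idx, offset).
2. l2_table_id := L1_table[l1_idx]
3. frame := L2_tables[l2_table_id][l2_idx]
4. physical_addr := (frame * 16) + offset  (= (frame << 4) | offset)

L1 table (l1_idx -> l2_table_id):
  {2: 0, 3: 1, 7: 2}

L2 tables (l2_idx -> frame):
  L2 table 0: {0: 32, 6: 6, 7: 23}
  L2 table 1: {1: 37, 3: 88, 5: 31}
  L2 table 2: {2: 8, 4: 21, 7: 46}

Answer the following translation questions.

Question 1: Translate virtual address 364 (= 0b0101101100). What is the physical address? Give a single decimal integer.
vaddr = 364 = 0b0101101100
Split: l1_idx=2, l2_idx=6, offset=12
L1[2] = 0
L2[0][6] = 6
paddr = 6 * 16 + 12 = 108

Answer: 108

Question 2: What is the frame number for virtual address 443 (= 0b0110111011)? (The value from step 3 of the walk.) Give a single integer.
vaddr = 443: l1_idx=3, l2_idx=3
L1[3] = 1; L2[1][3] = 88

Answer: 88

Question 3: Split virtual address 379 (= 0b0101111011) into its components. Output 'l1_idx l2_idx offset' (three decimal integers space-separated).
vaddr = 379 = 0b0101111011
  top 3 bits -> l1_idx = 2
  next 3 bits -> l2_idx = 7
  bottom 4 bits -> offset = 11

Answer: 2 7 11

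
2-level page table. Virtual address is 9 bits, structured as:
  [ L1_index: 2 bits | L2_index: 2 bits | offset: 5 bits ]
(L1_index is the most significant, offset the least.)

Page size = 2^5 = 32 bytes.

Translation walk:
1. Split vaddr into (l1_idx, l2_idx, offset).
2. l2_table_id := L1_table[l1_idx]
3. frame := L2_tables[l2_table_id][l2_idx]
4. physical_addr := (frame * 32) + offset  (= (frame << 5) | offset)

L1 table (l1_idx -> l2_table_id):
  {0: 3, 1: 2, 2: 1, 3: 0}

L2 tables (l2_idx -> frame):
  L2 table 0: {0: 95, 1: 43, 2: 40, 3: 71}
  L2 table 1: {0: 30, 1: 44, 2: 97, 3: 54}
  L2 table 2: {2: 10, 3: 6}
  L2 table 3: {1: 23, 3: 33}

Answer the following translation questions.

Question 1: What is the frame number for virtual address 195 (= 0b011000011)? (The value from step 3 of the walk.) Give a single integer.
vaddr = 195: l1_idx=1, l2_idx=2
L1[1] = 2; L2[2][2] = 10

Answer: 10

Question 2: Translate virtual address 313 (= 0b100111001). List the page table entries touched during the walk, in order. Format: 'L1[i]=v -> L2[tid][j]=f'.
Answer: L1[2]=1 -> L2[1][1]=44

Derivation:
vaddr = 313 = 0b100111001
Split: l1_idx=2, l2_idx=1, offset=25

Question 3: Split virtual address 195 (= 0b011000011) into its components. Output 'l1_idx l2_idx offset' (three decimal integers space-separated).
Answer: 1 2 3

Derivation:
vaddr = 195 = 0b011000011
  top 2 bits -> l1_idx = 1
  next 2 bits -> l2_idx = 2
  bottom 5 bits -> offset = 3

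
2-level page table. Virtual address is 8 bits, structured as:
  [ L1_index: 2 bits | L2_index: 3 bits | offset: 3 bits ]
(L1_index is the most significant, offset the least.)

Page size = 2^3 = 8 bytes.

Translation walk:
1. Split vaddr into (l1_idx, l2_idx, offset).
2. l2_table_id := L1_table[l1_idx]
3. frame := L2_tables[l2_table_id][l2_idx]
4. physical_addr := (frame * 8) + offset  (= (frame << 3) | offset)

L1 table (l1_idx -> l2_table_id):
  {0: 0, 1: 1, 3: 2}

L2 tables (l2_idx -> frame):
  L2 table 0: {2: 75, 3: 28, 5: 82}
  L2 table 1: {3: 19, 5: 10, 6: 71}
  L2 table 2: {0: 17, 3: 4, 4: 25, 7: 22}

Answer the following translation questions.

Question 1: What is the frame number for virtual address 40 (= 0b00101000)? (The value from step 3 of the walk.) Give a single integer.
vaddr = 40: l1_idx=0, l2_idx=5
L1[0] = 0; L2[0][5] = 82

Answer: 82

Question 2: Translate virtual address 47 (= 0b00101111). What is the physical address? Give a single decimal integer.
Answer: 663

Derivation:
vaddr = 47 = 0b00101111
Split: l1_idx=0, l2_idx=5, offset=7
L1[0] = 0
L2[0][5] = 82
paddr = 82 * 8 + 7 = 663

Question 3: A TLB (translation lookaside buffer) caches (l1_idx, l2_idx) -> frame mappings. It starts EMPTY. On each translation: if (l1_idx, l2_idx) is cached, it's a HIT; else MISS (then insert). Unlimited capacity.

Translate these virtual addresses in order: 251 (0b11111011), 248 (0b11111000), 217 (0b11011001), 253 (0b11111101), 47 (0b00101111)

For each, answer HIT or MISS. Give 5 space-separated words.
vaddr=251: (3,7) not in TLB -> MISS, insert
vaddr=248: (3,7) in TLB -> HIT
vaddr=217: (3,3) not in TLB -> MISS, insert
vaddr=253: (3,7) in TLB -> HIT
vaddr=47: (0,5) not in TLB -> MISS, insert

Answer: MISS HIT MISS HIT MISS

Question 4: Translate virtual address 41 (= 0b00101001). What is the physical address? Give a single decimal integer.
vaddr = 41 = 0b00101001
Split: l1_idx=0, l2_idx=5, offset=1
L1[0] = 0
L2[0][5] = 82
paddr = 82 * 8 + 1 = 657

Answer: 657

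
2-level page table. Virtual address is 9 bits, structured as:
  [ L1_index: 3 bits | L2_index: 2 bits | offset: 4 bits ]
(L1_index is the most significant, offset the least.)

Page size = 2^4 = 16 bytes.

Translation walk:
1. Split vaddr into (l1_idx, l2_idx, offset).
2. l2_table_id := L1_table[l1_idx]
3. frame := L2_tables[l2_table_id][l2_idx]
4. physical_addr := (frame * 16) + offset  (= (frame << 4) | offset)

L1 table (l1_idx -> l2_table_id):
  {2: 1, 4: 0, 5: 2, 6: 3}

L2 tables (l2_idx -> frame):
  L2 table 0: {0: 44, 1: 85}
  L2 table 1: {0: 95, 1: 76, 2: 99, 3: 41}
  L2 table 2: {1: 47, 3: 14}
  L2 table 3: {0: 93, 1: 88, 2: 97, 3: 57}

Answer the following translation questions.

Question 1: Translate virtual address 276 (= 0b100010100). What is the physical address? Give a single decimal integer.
vaddr = 276 = 0b100010100
Split: l1_idx=4, l2_idx=1, offset=4
L1[4] = 0
L2[0][1] = 85
paddr = 85 * 16 + 4 = 1364

Answer: 1364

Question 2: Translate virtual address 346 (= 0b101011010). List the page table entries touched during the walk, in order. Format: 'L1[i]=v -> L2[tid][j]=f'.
vaddr = 346 = 0b101011010
Split: l1_idx=5, l2_idx=1, offset=10

Answer: L1[5]=2 -> L2[2][1]=47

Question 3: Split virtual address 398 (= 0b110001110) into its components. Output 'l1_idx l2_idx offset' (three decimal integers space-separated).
Answer: 6 0 14

Derivation:
vaddr = 398 = 0b110001110
  top 3 bits -> l1_idx = 6
  next 2 bits -> l2_idx = 0
  bottom 4 bits -> offset = 14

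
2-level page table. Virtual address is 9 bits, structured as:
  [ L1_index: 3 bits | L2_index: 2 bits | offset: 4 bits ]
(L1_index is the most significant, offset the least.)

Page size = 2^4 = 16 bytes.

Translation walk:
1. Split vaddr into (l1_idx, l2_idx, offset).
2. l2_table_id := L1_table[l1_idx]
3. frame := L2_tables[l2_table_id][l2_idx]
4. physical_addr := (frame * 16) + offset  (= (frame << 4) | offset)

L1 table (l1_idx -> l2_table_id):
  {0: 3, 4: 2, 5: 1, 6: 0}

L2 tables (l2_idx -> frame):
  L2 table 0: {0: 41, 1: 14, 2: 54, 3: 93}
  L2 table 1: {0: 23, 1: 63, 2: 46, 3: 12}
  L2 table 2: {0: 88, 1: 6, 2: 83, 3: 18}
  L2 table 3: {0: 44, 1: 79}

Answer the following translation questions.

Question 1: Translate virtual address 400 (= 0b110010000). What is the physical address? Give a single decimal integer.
Answer: 224

Derivation:
vaddr = 400 = 0b110010000
Split: l1_idx=6, l2_idx=1, offset=0
L1[6] = 0
L2[0][1] = 14
paddr = 14 * 16 + 0 = 224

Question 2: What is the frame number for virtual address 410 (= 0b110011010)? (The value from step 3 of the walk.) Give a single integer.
vaddr = 410: l1_idx=6, l2_idx=1
L1[6] = 0; L2[0][1] = 14

Answer: 14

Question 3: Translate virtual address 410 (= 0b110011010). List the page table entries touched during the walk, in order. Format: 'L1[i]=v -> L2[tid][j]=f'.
Answer: L1[6]=0 -> L2[0][1]=14

Derivation:
vaddr = 410 = 0b110011010
Split: l1_idx=6, l2_idx=1, offset=10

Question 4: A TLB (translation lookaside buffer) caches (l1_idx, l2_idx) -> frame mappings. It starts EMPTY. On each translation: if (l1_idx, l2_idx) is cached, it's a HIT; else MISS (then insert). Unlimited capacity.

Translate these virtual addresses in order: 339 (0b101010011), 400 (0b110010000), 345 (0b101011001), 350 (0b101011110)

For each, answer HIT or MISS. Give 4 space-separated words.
Answer: MISS MISS HIT HIT

Derivation:
vaddr=339: (5,1) not in TLB -> MISS, insert
vaddr=400: (6,1) not in TLB -> MISS, insert
vaddr=345: (5,1) in TLB -> HIT
vaddr=350: (5,1) in TLB -> HIT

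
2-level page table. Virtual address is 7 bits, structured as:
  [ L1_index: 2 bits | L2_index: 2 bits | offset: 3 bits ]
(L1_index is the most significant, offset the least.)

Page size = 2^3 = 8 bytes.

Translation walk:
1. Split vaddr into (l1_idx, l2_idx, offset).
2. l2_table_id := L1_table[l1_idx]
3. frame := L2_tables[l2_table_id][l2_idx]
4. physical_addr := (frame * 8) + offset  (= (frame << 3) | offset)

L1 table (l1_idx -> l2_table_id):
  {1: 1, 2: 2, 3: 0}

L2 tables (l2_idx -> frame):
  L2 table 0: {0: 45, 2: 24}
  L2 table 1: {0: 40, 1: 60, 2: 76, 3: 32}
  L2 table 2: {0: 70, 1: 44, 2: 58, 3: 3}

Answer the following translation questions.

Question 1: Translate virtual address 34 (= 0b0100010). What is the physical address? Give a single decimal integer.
vaddr = 34 = 0b0100010
Split: l1_idx=1, l2_idx=0, offset=2
L1[1] = 1
L2[1][0] = 40
paddr = 40 * 8 + 2 = 322

Answer: 322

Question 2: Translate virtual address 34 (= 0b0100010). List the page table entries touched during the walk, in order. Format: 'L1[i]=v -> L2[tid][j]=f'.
vaddr = 34 = 0b0100010
Split: l1_idx=1, l2_idx=0, offset=2

Answer: L1[1]=1 -> L2[1][0]=40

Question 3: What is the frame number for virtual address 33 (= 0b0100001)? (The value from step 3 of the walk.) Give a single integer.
Answer: 40

Derivation:
vaddr = 33: l1_idx=1, l2_idx=0
L1[1] = 1; L2[1][0] = 40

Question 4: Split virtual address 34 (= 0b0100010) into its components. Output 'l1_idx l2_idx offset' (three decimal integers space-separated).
Answer: 1 0 2

Derivation:
vaddr = 34 = 0b0100010
  top 2 bits -> l1_idx = 1
  next 2 bits -> l2_idx = 0
  bottom 3 bits -> offset = 2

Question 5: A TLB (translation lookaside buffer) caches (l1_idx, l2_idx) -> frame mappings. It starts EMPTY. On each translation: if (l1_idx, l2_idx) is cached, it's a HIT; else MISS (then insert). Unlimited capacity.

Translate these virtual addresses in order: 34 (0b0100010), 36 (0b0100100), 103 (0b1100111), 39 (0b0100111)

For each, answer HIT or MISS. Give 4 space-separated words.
vaddr=34: (1,0) not in TLB -> MISS, insert
vaddr=36: (1,0) in TLB -> HIT
vaddr=103: (3,0) not in TLB -> MISS, insert
vaddr=39: (1,0) in TLB -> HIT

Answer: MISS HIT MISS HIT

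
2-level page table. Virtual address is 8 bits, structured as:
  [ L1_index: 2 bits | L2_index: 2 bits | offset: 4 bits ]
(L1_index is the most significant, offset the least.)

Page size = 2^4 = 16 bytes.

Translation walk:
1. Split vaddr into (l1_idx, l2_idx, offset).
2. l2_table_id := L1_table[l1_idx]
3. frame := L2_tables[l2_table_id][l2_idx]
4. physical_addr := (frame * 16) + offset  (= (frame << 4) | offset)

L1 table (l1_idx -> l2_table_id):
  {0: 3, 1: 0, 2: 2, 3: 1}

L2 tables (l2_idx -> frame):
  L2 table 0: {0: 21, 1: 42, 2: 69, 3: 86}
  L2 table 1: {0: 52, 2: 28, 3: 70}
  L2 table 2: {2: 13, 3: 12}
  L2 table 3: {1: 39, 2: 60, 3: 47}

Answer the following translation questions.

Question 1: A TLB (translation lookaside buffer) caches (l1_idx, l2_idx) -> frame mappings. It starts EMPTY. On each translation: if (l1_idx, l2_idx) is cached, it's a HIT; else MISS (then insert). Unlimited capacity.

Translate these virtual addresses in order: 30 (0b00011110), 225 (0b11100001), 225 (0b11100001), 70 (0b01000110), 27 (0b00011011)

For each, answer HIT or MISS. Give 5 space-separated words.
vaddr=30: (0,1) not in TLB -> MISS, insert
vaddr=225: (3,2) not in TLB -> MISS, insert
vaddr=225: (3,2) in TLB -> HIT
vaddr=70: (1,0) not in TLB -> MISS, insert
vaddr=27: (0,1) in TLB -> HIT

Answer: MISS MISS HIT MISS HIT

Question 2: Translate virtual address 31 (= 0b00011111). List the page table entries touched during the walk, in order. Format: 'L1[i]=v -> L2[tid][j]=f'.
vaddr = 31 = 0b00011111
Split: l1_idx=0, l2_idx=1, offset=15

Answer: L1[0]=3 -> L2[3][1]=39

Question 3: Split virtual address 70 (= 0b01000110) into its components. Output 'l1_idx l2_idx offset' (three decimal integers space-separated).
Answer: 1 0 6

Derivation:
vaddr = 70 = 0b01000110
  top 2 bits -> l1_idx = 1
  next 2 bits -> l2_idx = 0
  bottom 4 bits -> offset = 6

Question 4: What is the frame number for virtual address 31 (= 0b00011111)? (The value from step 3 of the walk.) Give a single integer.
Answer: 39

Derivation:
vaddr = 31: l1_idx=0, l2_idx=1
L1[0] = 3; L2[3][1] = 39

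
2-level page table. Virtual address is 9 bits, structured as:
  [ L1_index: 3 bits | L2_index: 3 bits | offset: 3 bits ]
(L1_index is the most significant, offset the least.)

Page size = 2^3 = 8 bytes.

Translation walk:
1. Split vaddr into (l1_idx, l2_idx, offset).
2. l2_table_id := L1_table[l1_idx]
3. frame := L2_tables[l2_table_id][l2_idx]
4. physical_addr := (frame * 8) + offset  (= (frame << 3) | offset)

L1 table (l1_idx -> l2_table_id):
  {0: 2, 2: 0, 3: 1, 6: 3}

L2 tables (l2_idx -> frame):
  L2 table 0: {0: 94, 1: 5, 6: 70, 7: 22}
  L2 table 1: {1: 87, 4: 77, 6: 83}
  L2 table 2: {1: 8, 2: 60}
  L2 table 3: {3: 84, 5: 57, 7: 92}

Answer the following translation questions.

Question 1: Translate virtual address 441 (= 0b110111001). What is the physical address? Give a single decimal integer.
vaddr = 441 = 0b110111001
Split: l1_idx=6, l2_idx=7, offset=1
L1[6] = 3
L2[3][7] = 92
paddr = 92 * 8 + 1 = 737

Answer: 737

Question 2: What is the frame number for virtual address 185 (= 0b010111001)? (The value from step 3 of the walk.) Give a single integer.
vaddr = 185: l1_idx=2, l2_idx=7
L1[2] = 0; L2[0][7] = 22

Answer: 22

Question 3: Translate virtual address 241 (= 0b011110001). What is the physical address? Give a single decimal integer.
Answer: 665

Derivation:
vaddr = 241 = 0b011110001
Split: l1_idx=3, l2_idx=6, offset=1
L1[3] = 1
L2[1][6] = 83
paddr = 83 * 8 + 1 = 665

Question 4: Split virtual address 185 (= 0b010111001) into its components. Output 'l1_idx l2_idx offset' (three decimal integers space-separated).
Answer: 2 7 1

Derivation:
vaddr = 185 = 0b010111001
  top 3 bits -> l1_idx = 2
  next 3 bits -> l2_idx = 7
  bottom 3 bits -> offset = 1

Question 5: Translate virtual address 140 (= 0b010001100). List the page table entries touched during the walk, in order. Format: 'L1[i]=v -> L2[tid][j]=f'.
Answer: L1[2]=0 -> L2[0][1]=5

Derivation:
vaddr = 140 = 0b010001100
Split: l1_idx=2, l2_idx=1, offset=4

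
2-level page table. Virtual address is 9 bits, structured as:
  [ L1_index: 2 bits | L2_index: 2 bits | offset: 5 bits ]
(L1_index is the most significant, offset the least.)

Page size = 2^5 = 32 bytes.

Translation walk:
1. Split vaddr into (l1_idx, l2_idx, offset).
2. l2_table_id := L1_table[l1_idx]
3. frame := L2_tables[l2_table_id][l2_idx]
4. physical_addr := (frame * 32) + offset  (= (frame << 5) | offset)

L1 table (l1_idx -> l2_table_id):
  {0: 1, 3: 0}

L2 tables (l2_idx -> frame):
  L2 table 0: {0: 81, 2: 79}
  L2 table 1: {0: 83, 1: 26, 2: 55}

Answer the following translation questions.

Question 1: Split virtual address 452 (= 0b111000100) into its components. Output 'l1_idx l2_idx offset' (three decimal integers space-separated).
vaddr = 452 = 0b111000100
  top 2 bits -> l1_idx = 3
  next 2 bits -> l2_idx = 2
  bottom 5 bits -> offset = 4

Answer: 3 2 4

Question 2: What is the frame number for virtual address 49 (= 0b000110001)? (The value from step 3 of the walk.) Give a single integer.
Answer: 26

Derivation:
vaddr = 49: l1_idx=0, l2_idx=1
L1[0] = 1; L2[1][1] = 26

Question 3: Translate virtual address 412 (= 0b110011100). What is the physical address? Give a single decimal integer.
Answer: 2620

Derivation:
vaddr = 412 = 0b110011100
Split: l1_idx=3, l2_idx=0, offset=28
L1[3] = 0
L2[0][0] = 81
paddr = 81 * 32 + 28 = 2620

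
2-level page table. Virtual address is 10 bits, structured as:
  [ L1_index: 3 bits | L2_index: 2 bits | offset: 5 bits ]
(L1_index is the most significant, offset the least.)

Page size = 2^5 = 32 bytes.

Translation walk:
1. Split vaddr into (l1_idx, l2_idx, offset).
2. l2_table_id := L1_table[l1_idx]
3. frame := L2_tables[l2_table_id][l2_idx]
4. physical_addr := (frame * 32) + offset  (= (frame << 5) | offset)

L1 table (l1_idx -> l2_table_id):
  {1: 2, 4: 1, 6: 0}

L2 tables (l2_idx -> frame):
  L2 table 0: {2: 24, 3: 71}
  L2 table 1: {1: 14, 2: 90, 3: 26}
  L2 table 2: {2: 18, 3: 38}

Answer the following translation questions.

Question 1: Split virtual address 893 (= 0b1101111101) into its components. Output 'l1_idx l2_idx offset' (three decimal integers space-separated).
vaddr = 893 = 0b1101111101
  top 3 bits -> l1_idx = 6
  next 2 bits -> l2_idx = 3
  bottom 5 bits -> offset = 29

Answer: 6 3 29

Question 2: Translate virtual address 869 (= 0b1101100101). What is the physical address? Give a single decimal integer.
Answer: 2277

Derivation:
vaddr = 869 = 0b1101100101
Split: l1_idx=6, l2_idx=3, offset=5
L1[6] = 0
L2[0][3] = 71
paddr = 71 * 32 + 5 = 2277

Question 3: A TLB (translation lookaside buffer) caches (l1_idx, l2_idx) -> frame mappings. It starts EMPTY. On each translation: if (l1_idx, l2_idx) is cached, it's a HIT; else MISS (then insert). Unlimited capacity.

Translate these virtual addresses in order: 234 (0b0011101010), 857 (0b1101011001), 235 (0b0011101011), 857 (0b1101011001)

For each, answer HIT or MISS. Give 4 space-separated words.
vaddr=234: (1,3) not in TLB -> MISS, insert
vaddr=857: (6,2) not in TLB -> MISS, insert
vaddr=235: (1,3) in TLB -> HIT
vaddr=857: (6,2) in TLB -> HIT

Answer: MISS MISS HIT HIT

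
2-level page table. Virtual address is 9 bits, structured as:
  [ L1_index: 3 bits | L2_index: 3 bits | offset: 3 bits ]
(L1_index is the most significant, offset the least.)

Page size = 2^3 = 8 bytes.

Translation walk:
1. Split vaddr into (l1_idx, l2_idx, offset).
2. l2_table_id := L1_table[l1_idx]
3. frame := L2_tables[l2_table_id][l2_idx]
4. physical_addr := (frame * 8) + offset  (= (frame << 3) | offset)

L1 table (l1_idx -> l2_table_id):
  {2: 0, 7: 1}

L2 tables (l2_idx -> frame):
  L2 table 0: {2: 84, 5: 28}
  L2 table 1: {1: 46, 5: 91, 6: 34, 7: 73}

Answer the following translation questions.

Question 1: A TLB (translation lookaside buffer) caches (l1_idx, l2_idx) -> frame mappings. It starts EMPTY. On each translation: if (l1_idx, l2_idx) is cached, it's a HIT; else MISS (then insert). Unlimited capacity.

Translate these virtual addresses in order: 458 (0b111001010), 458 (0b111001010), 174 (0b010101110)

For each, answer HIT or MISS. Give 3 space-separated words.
vaddr=458: (7,1) not in TLB -> MISS, insert
vaddr=458: (7,1) in TLB -> HIT
vaddr=174: (2,5) not in TLB -> MISS, insert

Answer: MISS HIT MISS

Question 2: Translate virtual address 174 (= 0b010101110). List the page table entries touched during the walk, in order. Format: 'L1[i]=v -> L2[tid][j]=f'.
vaddr = 174 = 0b010101110
Split: l1_idx=2, l2_idx=5, offset=6

Answer: L1[2]=0 -> L2[0][5]=28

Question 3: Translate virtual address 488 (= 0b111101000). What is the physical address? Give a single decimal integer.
vaddr = 488 = 0b111101000
Split: l1_idx=7, l2_idx=5, offset=0
L1[7] = 1
L2[1][5] = 91
paddr = 91 * 8 + 0 = 728

Answer: 728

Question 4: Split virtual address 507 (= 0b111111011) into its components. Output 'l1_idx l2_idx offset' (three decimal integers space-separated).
vaddr = 507 = 0b111111011
  top 3 bits -> l1_idx = 7
  next 3 bits -> l2_idx = 7
  bottom 3 bits -> offset = 3

Answer: 7 7 3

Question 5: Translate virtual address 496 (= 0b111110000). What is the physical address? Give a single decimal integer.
Answer: 272

Derivation:
vaddr = 496 = 0b111110000
Split: l1_idx=7, l2_idx=6, offset=0
L1[7] = 1
L2[1][6] = 34
paddr = 34 * 8 + 0 = 272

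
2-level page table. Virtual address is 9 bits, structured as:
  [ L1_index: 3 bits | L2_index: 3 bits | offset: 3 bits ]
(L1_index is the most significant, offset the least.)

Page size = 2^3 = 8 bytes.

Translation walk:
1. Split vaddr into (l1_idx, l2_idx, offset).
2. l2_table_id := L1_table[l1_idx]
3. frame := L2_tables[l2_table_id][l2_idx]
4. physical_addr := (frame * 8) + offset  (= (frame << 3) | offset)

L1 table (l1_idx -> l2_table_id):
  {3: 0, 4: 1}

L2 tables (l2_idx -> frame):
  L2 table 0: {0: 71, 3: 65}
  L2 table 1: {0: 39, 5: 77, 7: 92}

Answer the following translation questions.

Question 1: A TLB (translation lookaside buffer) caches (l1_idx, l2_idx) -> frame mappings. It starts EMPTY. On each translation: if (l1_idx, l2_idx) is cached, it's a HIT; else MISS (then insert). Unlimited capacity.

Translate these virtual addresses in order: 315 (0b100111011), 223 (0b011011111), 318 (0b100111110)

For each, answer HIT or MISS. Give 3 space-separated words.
vaddr=315: (4,7) not in TLB -> MISS, insert
vaddr=223: (3,3) not in TLB -> MISS, insert
vaddr=318: (4,7) in TLB -> HIT

Answer: MISS MISS HIT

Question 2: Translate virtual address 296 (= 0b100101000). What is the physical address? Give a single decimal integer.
vaddr = 296 = 0b100101000
Split: l1_idx=4, l2_idx=5, offset=0
L1[4] = 1
L2[1][5] = 77
paddr = 77 * 8 + 0 = 616

Answer: 616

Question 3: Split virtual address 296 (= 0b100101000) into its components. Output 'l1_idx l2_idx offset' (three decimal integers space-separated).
vaddr = 296 = 0b100101000
  top 3 bits -> l1_idx = 4
  next 3 bits -> l2_idx = 5
  bottom 3 bits -> offset = 0

Answer: 4 5 0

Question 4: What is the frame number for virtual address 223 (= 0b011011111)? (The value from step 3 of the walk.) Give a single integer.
Answer: 65

Derivation:
vaddr = 223: l1_idx=3, l2_idx=3
L1[3] = 0; L2[0][3] = 65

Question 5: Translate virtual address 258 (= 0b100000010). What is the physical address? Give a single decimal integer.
vaddr = 258 = 0b100000010
Split: l1_idx=4, l2_idx=0, offset=2
L1[4] = 1
L2[1][0] = 39
paddr = 39 * 8 + 2 = 314

Answer: 314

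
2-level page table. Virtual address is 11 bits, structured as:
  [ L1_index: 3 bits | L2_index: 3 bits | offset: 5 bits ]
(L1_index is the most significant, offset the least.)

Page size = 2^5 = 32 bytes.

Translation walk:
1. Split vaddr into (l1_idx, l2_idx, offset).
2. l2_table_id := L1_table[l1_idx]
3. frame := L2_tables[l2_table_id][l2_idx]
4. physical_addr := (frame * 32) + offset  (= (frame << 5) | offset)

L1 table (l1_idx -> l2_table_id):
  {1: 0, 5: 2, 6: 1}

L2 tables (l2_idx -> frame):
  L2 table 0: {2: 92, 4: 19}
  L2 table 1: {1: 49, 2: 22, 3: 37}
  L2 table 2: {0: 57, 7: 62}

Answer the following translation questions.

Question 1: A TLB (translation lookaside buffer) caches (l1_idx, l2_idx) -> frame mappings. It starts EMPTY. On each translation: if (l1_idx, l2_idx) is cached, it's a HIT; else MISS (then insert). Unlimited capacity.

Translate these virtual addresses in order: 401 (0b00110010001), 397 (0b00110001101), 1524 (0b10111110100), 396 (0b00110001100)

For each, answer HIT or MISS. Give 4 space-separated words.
vaddr=401: (1,4) not in TLB -> MISS, insert
vaddr=397: (1,4) in TLB -> HIT
vaddr=1524: (5,7) not in TLB -> MISS, insert
vaddr=396: (1,4) in TLB -> HIT

Answer: MISS HIT MISS HIT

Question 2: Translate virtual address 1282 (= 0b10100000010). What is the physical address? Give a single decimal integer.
Answer: 1826

Derivation:
vaddr = 1282 = 0b10100000010
Split: l1_idx=5, l2_idx=0, offset=2
L1[5] = 2
L2[2][0] = 57
paddr = 57 * 32 + 2 = 1826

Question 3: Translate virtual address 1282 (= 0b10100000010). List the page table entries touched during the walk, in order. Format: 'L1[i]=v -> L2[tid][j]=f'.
vaddr = 1282 = 0b10100000010
Split: l1_idx=5, l2_idx=0, offset=2

Answer: L1[5]=2 -> L2[2][0]=57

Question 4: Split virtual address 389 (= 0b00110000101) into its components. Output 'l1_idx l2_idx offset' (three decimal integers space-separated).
vaddr = 389 = 0b00110000101
  top 3 bits -> l1_idx = 1
  next 3 bits -> l2_idx = 4
  bottom 5 bits -> offset = 5

Answer: 1 4 5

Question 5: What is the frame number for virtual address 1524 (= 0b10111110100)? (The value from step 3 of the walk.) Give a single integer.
vaddr = 1524: l1_idx=5, l2_idx=7
L1[5] = 2; L2[2][7] = 62

Answer: 62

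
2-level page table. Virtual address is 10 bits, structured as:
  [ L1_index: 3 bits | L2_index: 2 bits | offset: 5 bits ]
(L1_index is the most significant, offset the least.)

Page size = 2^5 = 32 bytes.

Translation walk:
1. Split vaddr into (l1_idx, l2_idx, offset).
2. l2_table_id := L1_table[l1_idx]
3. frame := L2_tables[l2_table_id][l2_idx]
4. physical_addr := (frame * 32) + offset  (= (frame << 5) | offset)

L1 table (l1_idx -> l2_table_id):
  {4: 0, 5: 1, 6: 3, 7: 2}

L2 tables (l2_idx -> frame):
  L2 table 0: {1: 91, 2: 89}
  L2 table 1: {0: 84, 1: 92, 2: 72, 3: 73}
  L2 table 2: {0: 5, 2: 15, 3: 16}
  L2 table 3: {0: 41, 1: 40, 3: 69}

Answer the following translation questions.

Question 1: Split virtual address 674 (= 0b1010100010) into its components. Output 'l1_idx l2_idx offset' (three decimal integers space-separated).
Answer: 5 1 2

Derivation:
vaddr = 674 = 0b1010100010
  top 3 bits -> l1_idx = 5
  next 2 bits -> l2_idx = 1
  bottom 5 bits -> offset = 2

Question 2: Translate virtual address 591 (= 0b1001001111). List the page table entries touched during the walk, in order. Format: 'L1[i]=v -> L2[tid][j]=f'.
Answer: L1[4]=0 -> L2[0][2]=89

Derivation:
vaddr = 591 = 0b1001001111
Split: l1_idx=4, l2_idx=2, offset=15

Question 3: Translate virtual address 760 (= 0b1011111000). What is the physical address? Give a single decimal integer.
vaddr = 760 = 0b1011111000
Split: l1_idx=5, l2_idx=3, offset=24
L1[5] = 1
L2[1][3] = 73
paddr = 73 * 32 + 24 = 2360

Answer: 2360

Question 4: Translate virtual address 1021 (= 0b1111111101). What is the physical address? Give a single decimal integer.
Answer: 541

Derivation:
vaddr = 1021 = 0b1111111101
Split: l1_idx=7, l2_idx=3, offset=29
L1[7] = 2
L2[2][3] = 16
paddr = 16 * 32 + 29 = 541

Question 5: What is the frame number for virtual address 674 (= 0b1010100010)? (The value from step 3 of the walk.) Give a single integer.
vaddr = 674: l1_idx=5, l2_idx=1
L1[5] = 1; L2[1][1] = 92

Answer: 92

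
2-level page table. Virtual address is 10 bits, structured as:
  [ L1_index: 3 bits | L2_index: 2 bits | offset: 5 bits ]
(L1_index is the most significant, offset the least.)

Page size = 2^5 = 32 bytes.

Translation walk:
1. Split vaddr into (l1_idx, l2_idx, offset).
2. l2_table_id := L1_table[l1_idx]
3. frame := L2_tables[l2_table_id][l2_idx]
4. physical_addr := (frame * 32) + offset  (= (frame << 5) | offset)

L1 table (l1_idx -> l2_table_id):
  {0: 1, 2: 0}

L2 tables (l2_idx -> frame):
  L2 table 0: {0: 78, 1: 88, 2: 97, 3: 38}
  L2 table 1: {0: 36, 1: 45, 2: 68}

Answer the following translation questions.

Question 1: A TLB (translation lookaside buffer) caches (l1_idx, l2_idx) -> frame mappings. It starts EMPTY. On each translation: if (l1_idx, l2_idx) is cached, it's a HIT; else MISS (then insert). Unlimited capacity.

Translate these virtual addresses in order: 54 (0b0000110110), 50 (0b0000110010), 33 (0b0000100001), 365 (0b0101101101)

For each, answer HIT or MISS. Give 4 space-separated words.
Answer: MISS HIT HIT MISS

Derivation:
vaddr=54: (0,1) not in TLB -> MISS, insert
vaddr=50: (0,1) in TLB -> HIT
vaddr=33: (0,1) in TLB -> HIT
vaddr=365: (2,3) not in TLB -> MISS, insert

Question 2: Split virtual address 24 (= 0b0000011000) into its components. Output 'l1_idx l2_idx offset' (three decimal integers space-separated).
vaddr = 24 = 0b0000011000
  top 3 bits -> l1_idx = 0
  next 2 bits -> l2_idx = 0
  bottom 5 bits -> offset = 24

Answer: 0 0 24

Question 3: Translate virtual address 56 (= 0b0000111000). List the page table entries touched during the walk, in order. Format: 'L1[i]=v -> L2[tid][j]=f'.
Answer: L1[0]=1 -> L2[1][1]=45

Derivation:
vaddr = 56 = 0b0000111000
Split: l1_idx=0, l2_idx=1, offset=24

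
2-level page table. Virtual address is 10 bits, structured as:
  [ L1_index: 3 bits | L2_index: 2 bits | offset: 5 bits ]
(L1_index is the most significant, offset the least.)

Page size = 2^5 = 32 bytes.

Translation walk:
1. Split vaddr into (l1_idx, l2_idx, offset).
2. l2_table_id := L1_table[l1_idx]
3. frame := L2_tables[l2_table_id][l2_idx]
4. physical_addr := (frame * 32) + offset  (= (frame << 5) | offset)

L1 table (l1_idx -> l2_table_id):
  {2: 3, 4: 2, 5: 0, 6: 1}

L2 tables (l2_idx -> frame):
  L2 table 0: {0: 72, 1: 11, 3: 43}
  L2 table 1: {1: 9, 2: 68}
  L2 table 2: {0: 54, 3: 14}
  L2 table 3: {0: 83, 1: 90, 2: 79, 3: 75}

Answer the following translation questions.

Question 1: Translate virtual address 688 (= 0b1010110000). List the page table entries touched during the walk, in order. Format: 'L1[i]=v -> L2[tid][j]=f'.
vaddr = 688 = 0b1010110000
Split: l1_idx=5, l2_idx=1, offset=16

Answer: L1[5]=0 -> L2[0][1]=11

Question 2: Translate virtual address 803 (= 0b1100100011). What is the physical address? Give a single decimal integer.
vaddr = 803 = 0b1100100011
Split: l1_idx=6, l2_idx=1, offset=3
L1[6] = 1
L2[1][1] = 9
paddr = 9 * 32 + 3 = 291

Answer: 291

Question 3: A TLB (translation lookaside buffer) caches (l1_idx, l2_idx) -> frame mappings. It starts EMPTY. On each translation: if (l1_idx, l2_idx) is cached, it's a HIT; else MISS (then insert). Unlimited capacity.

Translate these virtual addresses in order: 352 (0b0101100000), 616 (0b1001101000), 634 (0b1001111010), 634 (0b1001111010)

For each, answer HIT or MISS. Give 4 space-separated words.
vaddr=352: (2,3) not in TLB -> MISS, insert
vaddr=616: (4,3) not in TLB -> MISS, insert
vaddr=634: (4,3) in TLB -> HIT
vaddr=634: (4,3) in TLB -> HIT

Answer: MISS MISS HIT HIT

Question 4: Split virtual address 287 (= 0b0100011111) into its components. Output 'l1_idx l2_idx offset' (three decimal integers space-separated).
Answer: 2 0 31

Derivation:
vaddr = 287 = 0b0100011111
  top 3 bits -> l1_idx = 2
  next 2 bits -> l2_idx = 0
  bottom 5 bits -> offset = 31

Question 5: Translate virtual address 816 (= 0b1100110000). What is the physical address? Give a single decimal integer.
vaddr = 816 = 0b1100110000
Split: l1_idx=6, l2_idx=1, offset=16
L1[6] = 1
L2[1][1] = 9
paddr = 9 * 32 + 16 = 304

Answer: 304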